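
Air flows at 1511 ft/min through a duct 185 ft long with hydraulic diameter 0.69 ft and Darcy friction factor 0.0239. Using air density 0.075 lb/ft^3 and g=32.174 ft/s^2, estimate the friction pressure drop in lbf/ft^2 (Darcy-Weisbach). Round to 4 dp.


v_fps = 1511/60 = 25.1833 ft/s
dp = 0.0239*(185/0.69)*0.075*25.1833^2/(2*32.174) = 4.7367 lbf/ft^2

4.7367 lbf/ft^2


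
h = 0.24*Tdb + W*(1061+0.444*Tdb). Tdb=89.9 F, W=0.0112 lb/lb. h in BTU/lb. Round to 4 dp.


h = 0.24*89.9 + 0.0112*(1061+0.444*89.9) = 33.9063 BTU/lb

33.9063 BTU/lb


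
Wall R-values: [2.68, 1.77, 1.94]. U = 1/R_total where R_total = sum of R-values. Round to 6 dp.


R_total = 2.68 + 1.77 + 1.94 = 6.39
U = 1/6.39 = 0.156495

0.156495


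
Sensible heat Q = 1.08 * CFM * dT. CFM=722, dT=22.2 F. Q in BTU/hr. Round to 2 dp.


Q = 1.08 * 722 * 22.2 = 17310.67 BTU/hr

17310.67 BTU/hr


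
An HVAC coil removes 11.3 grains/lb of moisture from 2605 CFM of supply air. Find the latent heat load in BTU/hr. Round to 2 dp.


Q = 0.68 * 2605 * 11.3 = 20016.82 BTU/hr

20016.82 BTU/hr


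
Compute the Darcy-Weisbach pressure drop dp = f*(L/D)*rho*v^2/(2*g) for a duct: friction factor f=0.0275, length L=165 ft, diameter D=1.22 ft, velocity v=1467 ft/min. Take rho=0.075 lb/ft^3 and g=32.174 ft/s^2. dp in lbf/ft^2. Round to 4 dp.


v_fps = 1467/60 = 24.45 ft/s
dp = 0.0275*(165/1.22)*0.075*24.45^2/(2*32.174) = 2.5914 lbf/ft^2

2.5914 lbf/ft^2


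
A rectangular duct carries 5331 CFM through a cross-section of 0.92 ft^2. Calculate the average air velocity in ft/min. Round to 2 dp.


V = 5331 / 0.92 = 5794.57 ft/min

5794.57 ft/min


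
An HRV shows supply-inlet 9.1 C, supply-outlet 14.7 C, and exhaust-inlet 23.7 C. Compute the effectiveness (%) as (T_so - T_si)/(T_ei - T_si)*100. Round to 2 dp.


eff = (14.7-9.1)/(23.7-9.1)*100 = 38.36 %

38.36 %


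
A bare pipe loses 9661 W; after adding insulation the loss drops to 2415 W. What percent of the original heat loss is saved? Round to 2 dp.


Savings = ((9661-2415)/9661)*100 = 75.00 %

75.00 %


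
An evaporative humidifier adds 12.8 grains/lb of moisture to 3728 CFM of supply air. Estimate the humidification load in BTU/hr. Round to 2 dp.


Q = 0.68 * 3728 * 12.8 = 32448.51 BTU/hr

32448.51 BTU/hr


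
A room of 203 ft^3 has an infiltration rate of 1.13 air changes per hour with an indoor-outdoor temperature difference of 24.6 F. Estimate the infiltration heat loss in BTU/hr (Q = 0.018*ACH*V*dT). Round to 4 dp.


Q = 0.018 * 1.13 * 203 * 24.6 = 101.5739 BTU/hr

101.5739 BTU/hr


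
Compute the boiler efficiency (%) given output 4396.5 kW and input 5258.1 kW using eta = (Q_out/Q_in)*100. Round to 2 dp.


eta = (4396.5/5258.1)*100 = 83.61 %

83.61 %


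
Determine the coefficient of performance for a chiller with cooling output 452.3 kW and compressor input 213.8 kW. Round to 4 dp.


COP = 452.3 / 213.8 = 2.1155

2.1155


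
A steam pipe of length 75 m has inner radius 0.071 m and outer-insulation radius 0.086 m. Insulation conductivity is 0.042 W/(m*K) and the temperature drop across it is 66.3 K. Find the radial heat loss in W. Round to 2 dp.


Q = 2*pi*0.042*75*66.3/ln(0.086/0.071) = 6846.30 W

6846.30 W


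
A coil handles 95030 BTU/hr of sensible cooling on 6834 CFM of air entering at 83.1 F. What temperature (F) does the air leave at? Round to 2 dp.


dT = 95030/(1.08*6834) = 12.8754
T_leave = 83.1 - 12.8754 = 70.22 F

70.22 F


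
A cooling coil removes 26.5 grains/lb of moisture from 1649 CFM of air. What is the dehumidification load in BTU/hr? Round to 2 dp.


Q = 0.68 * 1649 * 26.5 = 29714.98 BTU/hr

29714.98 BTU/hr


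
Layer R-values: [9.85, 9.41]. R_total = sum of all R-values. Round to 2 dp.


R_total = 9.85 + 9.41 = 19.26

19.26


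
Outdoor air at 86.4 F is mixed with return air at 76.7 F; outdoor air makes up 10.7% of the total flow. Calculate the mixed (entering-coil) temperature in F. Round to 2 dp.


T_mix = 76.7 + (10.7/100)*(86.4-76.7) = 77.74 F

77.74 F


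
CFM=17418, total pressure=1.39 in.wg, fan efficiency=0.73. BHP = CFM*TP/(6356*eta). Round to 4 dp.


BHP = 17418 * 1.39 / (6356 * 0.73) = 5.2180 hp

5.2180 hp


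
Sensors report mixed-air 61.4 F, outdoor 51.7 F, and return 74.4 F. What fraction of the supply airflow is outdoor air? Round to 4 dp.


frac = (61.4 - 74.4) / (51.7 - 74.4) = 0.5727

0.5727


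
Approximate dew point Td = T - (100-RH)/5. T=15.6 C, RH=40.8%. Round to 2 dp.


Td = 15.6 - (100-40.8)/5 = 3.76 C

3.76 C


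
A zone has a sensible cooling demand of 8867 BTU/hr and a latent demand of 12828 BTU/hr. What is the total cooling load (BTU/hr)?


Qt = 8867 + 12828 = 21695 BTU/hr

21695 BTU/hr


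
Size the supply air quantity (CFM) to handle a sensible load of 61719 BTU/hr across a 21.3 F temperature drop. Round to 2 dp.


CFM = 61719 / (1.08 * 21.3) = 2682.97

2682.97 CFM


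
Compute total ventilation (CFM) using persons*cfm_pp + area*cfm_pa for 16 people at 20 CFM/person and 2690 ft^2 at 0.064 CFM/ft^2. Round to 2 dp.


Total = 16*20 + 2690*0.064 = 492.16 CFM

492.16 CFM


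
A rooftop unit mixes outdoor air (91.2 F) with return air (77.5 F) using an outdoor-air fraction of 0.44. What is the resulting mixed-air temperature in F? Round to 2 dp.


T_mix = 0.44*91.2 + 0.56*77.5 = 83.53 F

83.53 F


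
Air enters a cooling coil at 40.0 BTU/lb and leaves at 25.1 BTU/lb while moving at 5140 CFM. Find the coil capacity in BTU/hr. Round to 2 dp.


Q = 4.5 * 5140 * (40.0 - 25.1) = 344637.00 BTU/hr

344637.00 BTU/hr


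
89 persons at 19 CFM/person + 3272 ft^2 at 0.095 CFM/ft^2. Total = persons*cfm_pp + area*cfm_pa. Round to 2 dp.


Total = 89*19 + 3272*0.095 = 2001.84 CFM

2001.84 CFM


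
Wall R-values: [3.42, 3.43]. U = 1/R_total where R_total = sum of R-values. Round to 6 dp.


R_total = 3.42 + 3.43 = 6.85
U = 1/6.85 = 0.145985

0.145985


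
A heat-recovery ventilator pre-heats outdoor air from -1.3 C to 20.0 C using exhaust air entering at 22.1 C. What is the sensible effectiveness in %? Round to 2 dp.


eff = (20.0-(-1.3))/(22.1-(-1.3))*100 = 91.03 %

91.03 %


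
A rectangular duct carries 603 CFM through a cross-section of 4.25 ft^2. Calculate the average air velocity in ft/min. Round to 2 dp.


V = 603 / 4.25 = 141.88 ft/min

141.88 ft/min


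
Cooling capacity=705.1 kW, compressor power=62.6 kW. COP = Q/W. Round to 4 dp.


COP = 705.1 / 62.6 = 11.2636

11.2636


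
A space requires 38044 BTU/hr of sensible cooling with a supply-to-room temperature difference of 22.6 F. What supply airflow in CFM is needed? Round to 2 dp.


CFM = 38044 / (1.08 * 22.6) = 1558.67

1558.67 CFM


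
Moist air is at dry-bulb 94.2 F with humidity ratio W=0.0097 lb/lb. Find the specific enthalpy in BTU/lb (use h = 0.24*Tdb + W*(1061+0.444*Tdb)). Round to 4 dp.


h = 0.24*94.2 + 0.0097*(1061+0.444*94.2) = 33.3054 BTU/lb

33.3054 BTU/lb


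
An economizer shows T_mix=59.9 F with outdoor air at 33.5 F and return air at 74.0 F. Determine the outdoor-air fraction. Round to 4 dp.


frac = (59.9 - 74.0) / (33.5 - 74.0) = 0.3481

0.3481


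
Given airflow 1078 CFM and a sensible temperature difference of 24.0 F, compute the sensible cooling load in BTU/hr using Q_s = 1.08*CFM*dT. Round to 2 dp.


Q = 1.08 * 1078 * 24.0 = 27941.76 BTU/hr

27941.76 BTU/hr


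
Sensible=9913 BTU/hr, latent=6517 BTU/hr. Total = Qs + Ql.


Qt = 9913 + 6517 = 16430 BTU/hr

16430 BTU/hr


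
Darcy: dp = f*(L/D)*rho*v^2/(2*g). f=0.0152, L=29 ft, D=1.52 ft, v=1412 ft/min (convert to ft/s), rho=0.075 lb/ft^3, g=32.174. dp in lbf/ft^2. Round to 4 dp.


v_fps = 1412/60 = 23.5333 ft/s
dp = 0.0152*(29/1.52)*0.075*23.5333^2/(2*32.174) = 0.1872 lbf/ft^2

0.1872 lbf/ft^2


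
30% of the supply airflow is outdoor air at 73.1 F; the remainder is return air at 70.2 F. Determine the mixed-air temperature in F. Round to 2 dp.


T_mix = 0.3*73.1 + 0.7*70.2 = 71.07 F

71.07 F


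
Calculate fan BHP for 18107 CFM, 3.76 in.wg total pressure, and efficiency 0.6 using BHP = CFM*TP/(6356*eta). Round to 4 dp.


BHP = 18107 * 3.76 / (6356 * 0.6) = 17.8525 hp

17.8525 hp


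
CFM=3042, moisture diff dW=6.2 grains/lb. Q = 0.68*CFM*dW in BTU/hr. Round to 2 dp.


Q = 0.68 * 3042 * 6.2 = 12825.07 BTU/hr

12825.07 BTU/hr


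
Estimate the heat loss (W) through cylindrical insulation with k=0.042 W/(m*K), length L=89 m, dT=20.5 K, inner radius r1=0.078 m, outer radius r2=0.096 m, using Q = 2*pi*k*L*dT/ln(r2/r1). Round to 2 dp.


Q = 2*pi*0.042*89*20.5/ln(0.096/0.078) = 2318.80 W

2318.80 W


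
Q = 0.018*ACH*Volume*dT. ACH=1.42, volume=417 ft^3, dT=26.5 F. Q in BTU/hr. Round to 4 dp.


Q = 0.018 * 1.42 * 417 * 26.5 = 282.4508 BTU/hr

282.4508 BTU/hr


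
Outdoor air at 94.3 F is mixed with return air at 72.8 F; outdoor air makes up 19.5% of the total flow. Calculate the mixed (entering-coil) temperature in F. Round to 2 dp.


T_mix = 72.8 + (19.5/100)*(94.3-72.8) = 76.99 F

76.99 F


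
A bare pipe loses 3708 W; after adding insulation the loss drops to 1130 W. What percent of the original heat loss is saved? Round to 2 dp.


Savings = ((3708-1130)/3708)*100 = 69.53 %

69.53 %


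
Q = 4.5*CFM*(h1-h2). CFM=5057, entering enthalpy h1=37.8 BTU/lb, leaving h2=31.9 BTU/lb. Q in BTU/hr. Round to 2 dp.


Q = 4.5 * 5057 * (37.8 - 31.9) = 134263.35 BTU/hr

134263.35 BTU/hr


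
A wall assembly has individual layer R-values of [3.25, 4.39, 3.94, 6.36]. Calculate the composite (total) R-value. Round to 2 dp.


R_total = 3.25 + 4.39 + 3.94 + 6.36 = 17.94

17.94


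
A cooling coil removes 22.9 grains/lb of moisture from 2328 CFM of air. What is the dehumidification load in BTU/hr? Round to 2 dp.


Q = 0.68 * 2328 * 22.9 = 36251.62 BTU/hr

36251.62 BTU/hr


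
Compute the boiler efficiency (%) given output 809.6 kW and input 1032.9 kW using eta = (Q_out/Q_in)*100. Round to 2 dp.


eta = (809.6/1032.9)*100 = 78.38 %

78.38 %


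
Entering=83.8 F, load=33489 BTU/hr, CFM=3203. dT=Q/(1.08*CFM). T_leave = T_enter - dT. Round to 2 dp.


dT = 33489/(1.08*3203) = 9.6810
T_leave = 83.8 - 9.6810 = 74.12 F

74.12 F


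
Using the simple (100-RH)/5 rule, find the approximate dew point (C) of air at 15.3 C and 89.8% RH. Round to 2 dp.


Td = 15.3 - (100-89.8)/5 = 13.26 C

13.26 C


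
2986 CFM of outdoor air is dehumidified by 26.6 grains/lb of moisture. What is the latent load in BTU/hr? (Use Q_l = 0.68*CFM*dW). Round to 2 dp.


Q = 0.68 * 2986 * 26.6 = 54010.77 BTU/hr

54010.77 BTU/hr


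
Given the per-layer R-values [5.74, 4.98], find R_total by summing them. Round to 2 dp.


R_total = 5.74 + 4.98 = 10.72

10.72


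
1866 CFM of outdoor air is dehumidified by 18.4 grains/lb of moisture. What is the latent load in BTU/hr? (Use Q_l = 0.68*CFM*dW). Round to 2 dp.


Q = 0.68 * 1866 * 18.4 = 23347.39 BTU/hr

23347.39 BTU/hr


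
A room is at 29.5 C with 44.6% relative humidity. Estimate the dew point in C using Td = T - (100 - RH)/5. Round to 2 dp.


Td = 29.5 - (100-44.6)/5 = 18.42 C

18.42 C


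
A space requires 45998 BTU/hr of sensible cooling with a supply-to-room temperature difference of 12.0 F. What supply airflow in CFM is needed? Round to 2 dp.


CFM = 45998 / (1.08 * 12.0) = 3549.23

3549.23 CFM


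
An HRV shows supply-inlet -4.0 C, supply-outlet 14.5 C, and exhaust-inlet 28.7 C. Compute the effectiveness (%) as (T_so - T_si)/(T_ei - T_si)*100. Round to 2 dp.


eff = (14.5-(-4.0))/(28.7-(-4.0))*100 = 56.57 %

56.57 %


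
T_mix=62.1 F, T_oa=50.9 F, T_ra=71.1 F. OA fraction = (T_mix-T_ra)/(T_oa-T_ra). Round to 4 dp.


frac = (62.1 - 71.1) / (50.9 - 71.1) = 0.4455

0.4455


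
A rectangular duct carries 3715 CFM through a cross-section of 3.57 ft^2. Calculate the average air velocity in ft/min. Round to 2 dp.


V = 3715 / 3.57 = 1040.62 ft/min

1040.62 ft/min


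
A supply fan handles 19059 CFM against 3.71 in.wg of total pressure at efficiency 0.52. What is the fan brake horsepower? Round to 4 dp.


BHP = 19059 * 3.71 / (6356 * 0.52) = 21.3937 hp

21.3937 hp


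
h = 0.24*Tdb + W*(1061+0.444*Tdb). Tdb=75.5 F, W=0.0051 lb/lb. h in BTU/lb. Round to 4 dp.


h = 0.24*75.5 + 0.0051*(1061+0.444*75.5) = 23.7021 BTU/lb

23.7021 BTU/lb


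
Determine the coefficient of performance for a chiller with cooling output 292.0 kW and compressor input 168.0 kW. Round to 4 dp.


COP = 292.0 / 168.0 = 1.7381

1.7381


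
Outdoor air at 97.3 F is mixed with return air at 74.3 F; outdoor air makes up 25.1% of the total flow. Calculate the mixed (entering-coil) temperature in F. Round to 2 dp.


T_mix = 74.3 + (25.1/100)*(97.3-74.3) = 80.07 F

80.07 F


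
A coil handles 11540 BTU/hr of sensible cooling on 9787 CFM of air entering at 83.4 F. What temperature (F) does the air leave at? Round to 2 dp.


dT = 11540/(1.08*9787) = 1.0918
T_leave = 83.4 - 1.0918 = 82.31 F

82.31 F


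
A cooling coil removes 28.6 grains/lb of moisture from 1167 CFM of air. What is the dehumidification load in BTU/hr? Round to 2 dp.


Q = 0.68 * 1167 * 28.6 = 22695.82 BTU/hr

22695.82 BTU/hr


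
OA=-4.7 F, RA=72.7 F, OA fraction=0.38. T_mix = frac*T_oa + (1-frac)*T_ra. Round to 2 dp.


T_mix = 0.38*(-4.7) + 0.62*72.7 = 43.29 F

43.29 F


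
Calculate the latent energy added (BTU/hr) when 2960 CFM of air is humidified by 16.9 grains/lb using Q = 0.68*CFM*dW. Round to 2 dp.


Q = 0.68 * 2960 * 16.9 = 34016.32 BTU/hr

34016.32 BTU/hr


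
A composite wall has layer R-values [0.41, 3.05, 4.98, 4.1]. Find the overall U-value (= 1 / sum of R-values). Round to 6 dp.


R_total = 0.41 + 3.05 + 4.98 + 4.1 = 12.54
U = 1/12.54 = 0.079745

0.079745


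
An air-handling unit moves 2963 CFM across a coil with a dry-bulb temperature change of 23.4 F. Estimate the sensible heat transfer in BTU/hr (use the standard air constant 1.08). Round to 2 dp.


Q = 1.08 * 2963 * 23.4 = 74880.94 BTU/hr

74880.94 BTU/hr


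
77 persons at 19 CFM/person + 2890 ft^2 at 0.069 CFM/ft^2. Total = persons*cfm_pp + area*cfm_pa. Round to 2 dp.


Total = 77*19 + 2890*0.069 = 1662.41 CFM

1662.41 CFM


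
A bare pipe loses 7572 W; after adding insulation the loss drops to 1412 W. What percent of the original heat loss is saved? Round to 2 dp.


Savings = ((7572-1412)/7572)*100 = 81.35 %

81.35 %


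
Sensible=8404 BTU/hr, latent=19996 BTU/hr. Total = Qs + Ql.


Qt = 8404 + 19996 = 28400 BTU/hr

28400 BTU/hr


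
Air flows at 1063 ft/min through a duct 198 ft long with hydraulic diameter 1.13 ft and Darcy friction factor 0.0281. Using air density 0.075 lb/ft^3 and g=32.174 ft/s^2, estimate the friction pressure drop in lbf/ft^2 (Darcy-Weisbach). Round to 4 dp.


v_fps = 1063/60 = 17.7167 ft/s
dp = 0.0281*(198/1.13)*0.075*17.7167^2/(2*32.174) = 1.8013 lbf/ft^2

1.8013 lbf/ft^2


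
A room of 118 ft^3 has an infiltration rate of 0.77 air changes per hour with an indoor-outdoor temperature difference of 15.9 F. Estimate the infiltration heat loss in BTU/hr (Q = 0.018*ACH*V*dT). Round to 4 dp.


Q = 0.018 * 0.77 * 118 * 15.9 = 26.0041 BTU/hr

26.0041 BTU/hr


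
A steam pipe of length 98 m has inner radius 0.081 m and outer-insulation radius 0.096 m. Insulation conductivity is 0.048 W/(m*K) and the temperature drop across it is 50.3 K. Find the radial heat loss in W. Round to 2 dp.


Q = 2*pi*0.048*98*50.3/ln(0.096/0.081) = 8750.33 W

8750.33 W


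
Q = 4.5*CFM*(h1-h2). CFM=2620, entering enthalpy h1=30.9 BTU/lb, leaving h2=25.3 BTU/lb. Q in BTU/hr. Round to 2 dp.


Q = 4.5 * 2620 * (30.9 - 25.3) = 66024.00 BTU/hr

66024.00 BTU/hr


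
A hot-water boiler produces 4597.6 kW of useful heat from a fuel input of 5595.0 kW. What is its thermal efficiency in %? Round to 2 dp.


eta = (4597.6/5595.0)*100 = 82.17 %

82.17 %


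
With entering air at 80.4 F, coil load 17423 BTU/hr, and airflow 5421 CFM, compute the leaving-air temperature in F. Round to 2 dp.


dT = 17423/(1.08*5421) = 2.9759
T_leave = 80.4 - 2.9759 = 77.42 F

77.42 F


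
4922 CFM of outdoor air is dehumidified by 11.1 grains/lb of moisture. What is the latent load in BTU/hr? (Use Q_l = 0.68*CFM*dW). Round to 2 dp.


Q = 0.68 * 4922 * 11.1 = 37151.26 BTU/hr

37151.26 BTU/hr


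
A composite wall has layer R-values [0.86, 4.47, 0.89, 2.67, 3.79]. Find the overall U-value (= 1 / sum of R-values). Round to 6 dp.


R_total = 0.86 + 4.47 + 0.89 + 2.67 + 3.79 = 12.68
U = 1/12.68 = 0.078864

0.078864


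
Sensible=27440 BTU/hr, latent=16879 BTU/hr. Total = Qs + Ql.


Qt = 27440 + 16879 = 44319 BTU/hr

44319 BTU/hr


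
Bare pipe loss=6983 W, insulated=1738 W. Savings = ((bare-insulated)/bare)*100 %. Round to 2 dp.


Savings = ((6983-1738)/6983)*100 = 75.11 %

75.11 %


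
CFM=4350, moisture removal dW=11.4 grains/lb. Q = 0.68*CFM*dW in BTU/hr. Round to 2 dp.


Q = 0.68 * 4350 * 11.4 = 33721.20 BTU/hr

33721.20 BTU/hr


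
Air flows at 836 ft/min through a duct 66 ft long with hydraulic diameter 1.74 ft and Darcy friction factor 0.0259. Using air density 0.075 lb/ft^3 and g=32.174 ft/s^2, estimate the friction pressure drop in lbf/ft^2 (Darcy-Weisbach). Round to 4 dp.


v_fps = 836/60 = 13.9333 ft/s
dp = 0.0259*(66/1.74)*0.075*13.9333^2/(2*32.174) = 0.2223 lbf/ft^2

0.2223 lbf/ft^2


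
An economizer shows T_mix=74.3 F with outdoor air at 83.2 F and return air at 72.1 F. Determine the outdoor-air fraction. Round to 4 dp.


frac = (74.3 - 72.1) / (83.2 - 72.1) = 0.1982

0.1982


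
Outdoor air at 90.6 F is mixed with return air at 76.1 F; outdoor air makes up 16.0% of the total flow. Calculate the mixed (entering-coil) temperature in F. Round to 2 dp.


T_mix = 76.1 + (16.0/100)*(90.6-76.1) = 78.42 F

78.42 F


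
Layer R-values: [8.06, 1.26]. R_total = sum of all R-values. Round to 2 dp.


R_total = 8.06 + 1.26 = 9.32

9.32


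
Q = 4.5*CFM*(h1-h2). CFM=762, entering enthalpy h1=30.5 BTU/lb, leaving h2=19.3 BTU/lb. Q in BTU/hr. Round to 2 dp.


Q = 4.5 * 762 * (30.5 - 19.3) = 38404.80 BTU/hr

38404.80 BTU/hr


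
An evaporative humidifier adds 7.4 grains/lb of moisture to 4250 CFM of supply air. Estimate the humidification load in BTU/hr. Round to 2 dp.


Q = 0.68 * 4250 * 7.4 = 21386.00 BTU/hr

21386.00 BTU/hr


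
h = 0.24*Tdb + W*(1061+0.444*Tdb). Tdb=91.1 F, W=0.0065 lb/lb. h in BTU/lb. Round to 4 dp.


h = 0.24*91.1 + 0.0065*(1061+0.444*91.1) = 29.0234 BTU/lb

29.0234 BTU/lb


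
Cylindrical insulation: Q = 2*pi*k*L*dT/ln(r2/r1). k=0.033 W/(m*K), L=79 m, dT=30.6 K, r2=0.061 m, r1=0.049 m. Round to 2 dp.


Q = 2*pi*0.033*79*30.6/ln(0.061/0.049) = 2288.19 W

2288.19 W


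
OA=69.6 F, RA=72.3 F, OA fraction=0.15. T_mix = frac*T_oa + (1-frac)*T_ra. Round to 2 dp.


T_mix = 0.15*69.6 + 0.85*72.3 = 71.90 F

71.90 F


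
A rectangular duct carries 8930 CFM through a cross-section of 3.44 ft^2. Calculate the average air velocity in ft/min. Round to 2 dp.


V = 8930 / 3.44 = 2595.93 ft/min

2595.93 ft/min


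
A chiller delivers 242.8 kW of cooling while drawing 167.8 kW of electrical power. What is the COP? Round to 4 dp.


COP = 242.8 / 167.8 = 1.4470

1.4470


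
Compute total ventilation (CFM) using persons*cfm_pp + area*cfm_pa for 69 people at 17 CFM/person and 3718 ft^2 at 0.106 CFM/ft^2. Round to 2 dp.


Total = 69*17 + 3718*0.106 = 1567.11 CFM

1567.11 CFM


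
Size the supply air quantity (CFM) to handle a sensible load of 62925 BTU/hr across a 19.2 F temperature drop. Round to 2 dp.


CFM = 62925 / (1.08 * 19.2) = 3034.58

3034.58 CFM


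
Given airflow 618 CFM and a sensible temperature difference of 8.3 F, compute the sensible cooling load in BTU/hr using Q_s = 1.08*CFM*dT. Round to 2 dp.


Q = 1.08 * 618 * 8.3 = 5539.75 BTU/hr

5539.75 BTU/hr


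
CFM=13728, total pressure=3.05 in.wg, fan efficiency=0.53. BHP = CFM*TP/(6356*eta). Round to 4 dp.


BHP = 13728 * 3.05 / (6356 * 0.53) = 12.4293 hp

12.4293 hp


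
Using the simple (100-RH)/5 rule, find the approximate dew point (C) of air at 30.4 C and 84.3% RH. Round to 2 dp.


Td = 30.4 - (100-84.3)/5 = 27.26 C

27.26 C


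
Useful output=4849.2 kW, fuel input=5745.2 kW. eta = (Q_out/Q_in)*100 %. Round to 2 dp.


eta = (4849.2/5745.2)*100 = 84.40 %

84.40 %


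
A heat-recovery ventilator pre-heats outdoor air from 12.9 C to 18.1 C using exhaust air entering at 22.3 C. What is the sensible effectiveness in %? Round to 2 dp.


eff = (18.1-12.9)/(22.3-12.9)*100 = 55.32 %

55.32 %


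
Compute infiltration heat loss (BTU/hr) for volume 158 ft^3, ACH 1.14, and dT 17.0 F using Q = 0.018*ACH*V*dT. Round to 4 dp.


Q = 0.018 * 1.14 * 158 * 17.0 = 55.1167 BTU/hr

55.1167 BTU/hr


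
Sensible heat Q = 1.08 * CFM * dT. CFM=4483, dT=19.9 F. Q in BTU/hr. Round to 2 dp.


Q = 1.08 * 4483 * 19.9 = 96348.64 BTU/hr

96348.64 BTU/hr


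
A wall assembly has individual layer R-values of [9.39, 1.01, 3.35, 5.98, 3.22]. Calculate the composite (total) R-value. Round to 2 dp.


R_total = 9.39 + 1.01 + 3.35 + 5.98 + 3.22 = 22.95

22.95


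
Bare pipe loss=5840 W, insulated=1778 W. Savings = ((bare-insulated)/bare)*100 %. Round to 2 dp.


Savings = ((5840-1778)/5840)*100 = 69.55 %

69.55 %


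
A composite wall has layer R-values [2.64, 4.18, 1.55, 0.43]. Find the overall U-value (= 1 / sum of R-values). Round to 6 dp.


R_total = 2.64 + 4.18 + 1.55 + 0.43 = 8.80
U = 1/8.80 = 0.113636

0.113636


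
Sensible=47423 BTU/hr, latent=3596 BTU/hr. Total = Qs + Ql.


Qt = 47423 + 3596 = 51019 BTU/hr

51019 BTU/hr


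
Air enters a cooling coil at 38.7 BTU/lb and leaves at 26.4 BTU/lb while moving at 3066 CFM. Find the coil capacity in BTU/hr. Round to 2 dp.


Q = 4.5 * 3066 * (38.7 - 26.4) = 169703.10 BTU/hr

169703.10 BTU/hr


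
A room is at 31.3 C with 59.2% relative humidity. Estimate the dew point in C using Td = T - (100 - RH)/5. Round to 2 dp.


Td = 31.3 - (100-59.2)/5 = 23.14 C

23.14 C


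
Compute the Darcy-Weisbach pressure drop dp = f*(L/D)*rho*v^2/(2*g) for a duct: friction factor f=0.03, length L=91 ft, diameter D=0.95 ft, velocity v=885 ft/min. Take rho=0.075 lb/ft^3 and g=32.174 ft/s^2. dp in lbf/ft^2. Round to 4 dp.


v_fps = 885/60 = 14.75 ft/s
dp = 0.03*(91/0.95)*0.075*14.75^2/(2*32.174) = 0.7287 lbf/ft^2

0.7287 lbf/ft^2


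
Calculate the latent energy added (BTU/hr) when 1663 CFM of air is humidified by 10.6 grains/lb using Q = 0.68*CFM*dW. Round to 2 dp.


Q = 0.68 * 1663 * 10.6 = 11986.90 BTU/hr

11986.90 BTU/hr


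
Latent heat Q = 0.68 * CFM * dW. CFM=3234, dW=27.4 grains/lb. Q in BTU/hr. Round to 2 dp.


Q = 0.68 * 3234 * 27.4 = 60255.89 BTU/hr

60255.89 BTU/hr


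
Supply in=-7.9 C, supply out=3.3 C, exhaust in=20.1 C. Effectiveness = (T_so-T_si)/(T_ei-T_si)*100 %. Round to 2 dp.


eff = (3.3-(-7.9))/(20.1-(-7.9))*100 = 40.00 %

40.00 %


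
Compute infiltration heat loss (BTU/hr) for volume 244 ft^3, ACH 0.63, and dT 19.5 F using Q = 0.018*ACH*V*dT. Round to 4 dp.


Q = 0.018 * 0.63 * 244 * 19.5 = 53.9557 BTU/hr

53.9557 BTU/hr


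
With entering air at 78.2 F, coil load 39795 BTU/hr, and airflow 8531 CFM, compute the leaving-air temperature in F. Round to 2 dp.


dT = 39795/(1.08*8531) = 4.3192
T_leave = 78.2 - 4.3192 = 73.88 F

73.88 F


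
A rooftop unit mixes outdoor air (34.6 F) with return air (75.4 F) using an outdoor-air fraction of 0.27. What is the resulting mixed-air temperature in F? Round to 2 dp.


T_mix = 0.27*34.6 + 0.73*75.4 = 64.38 F

64.38 F


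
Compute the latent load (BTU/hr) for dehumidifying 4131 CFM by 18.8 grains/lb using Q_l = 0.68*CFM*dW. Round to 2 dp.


Q = 0.68 * 4131 * 18.8 = 52810.70 BTU/hr

52810.70 BTU/hr


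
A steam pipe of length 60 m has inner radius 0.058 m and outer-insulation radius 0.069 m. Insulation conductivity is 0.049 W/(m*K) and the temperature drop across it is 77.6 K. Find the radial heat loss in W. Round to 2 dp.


Q = 2*pi*0.049*60*77.6/ln(0.069/0.058) = 8254.30 W

8254.30 W


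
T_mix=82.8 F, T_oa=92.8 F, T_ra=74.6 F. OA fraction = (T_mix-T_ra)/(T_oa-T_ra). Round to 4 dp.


frac = (82.8 - 74.6) / (92.8 - 74.6) = 0.4505

0.4505


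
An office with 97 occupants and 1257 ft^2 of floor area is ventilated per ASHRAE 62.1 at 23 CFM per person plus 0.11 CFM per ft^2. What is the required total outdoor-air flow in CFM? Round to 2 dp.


Total = 97*23 + 1257*0.11 = 2369.27 CFM

2369.27 CFM


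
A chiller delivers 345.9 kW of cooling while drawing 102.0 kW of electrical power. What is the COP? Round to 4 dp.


COP = 345.9 / 102.0 = 3.3912

3.3912


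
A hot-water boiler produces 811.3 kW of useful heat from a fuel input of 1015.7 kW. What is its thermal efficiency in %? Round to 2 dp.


eta = (811.3/1015.7)*100 = 79.88 %

79.88 %


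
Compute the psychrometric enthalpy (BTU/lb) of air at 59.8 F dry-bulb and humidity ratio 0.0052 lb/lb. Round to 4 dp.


h = 0.24*59.8 + 0.0052*(1061+0.444*59.8) = 20.0073 BTU/lb

20.0073 BTU/lb


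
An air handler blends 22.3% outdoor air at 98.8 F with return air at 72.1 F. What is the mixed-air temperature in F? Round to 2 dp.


T_mix = 72.1 + (22.3/100)*(98.8-72.1) = 78.05 F

78.05 F


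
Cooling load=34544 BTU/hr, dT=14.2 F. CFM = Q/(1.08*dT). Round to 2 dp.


CFM = 34544 / (1.08 * 14.2) = 2252.48

2252.48 CFM


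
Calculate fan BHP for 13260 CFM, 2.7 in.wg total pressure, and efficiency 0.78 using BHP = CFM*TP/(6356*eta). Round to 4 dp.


BHP = 13260 * 2.7 / (6356 * 0.78) = 7.2215 hp

7.2215 hp


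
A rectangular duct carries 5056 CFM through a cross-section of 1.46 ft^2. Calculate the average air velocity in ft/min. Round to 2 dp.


V = 5056 / 1.46 = 3463.01 ft/min

3463.01 ft/min


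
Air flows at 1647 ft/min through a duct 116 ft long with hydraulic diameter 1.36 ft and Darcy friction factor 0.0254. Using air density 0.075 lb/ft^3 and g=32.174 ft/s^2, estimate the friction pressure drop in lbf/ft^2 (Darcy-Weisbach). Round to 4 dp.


v_fps = 1647/60 = 27.45 ft/s
dp = 0.0254*(116/1.36)*0.075*27.45^2/(2*32.174) = 1.9027 lbf/ft^2

1.9027 lbf/ft^2


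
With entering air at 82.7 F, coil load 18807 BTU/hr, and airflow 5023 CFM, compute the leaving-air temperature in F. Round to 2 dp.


dT = 18807/(1.08*5023) = 3.4668
T_leave = 82.7 - 3.4668 = 79.23 F

79.23 F


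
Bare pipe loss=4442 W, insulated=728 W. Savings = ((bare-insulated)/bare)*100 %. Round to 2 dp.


Savings = ((4442-728)/4442)*100 = 83.61 %

83.61 %


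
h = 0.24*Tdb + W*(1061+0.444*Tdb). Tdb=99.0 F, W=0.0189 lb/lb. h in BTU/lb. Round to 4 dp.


h = 0.24*99.0 + 0.0189*(1061+0.444*99.0) = 44.6437 BTU/lb

44.6437 BTU/lb


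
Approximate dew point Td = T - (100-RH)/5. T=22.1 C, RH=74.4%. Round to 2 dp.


Td = 22.1 - (100-74.4)/5 = 16.98 C

16.98 C


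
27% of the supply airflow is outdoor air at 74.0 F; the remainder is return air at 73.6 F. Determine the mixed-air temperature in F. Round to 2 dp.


T_mix = 0.27*74.0 + 0.73*73.6 = 73.71 F

73.71 F


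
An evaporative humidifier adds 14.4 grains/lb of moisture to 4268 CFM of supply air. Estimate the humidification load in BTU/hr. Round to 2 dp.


Q = 0.68 * 4268 * 14.4 = 41792.26 BTU/hr

41792.26 BTU/hr


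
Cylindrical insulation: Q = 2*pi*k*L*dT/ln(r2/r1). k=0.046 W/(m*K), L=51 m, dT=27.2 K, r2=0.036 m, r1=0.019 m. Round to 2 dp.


Q = 2*pi*0.046*51*27.2/ln(0.036/0.019) = 627.37 W

627.37 W


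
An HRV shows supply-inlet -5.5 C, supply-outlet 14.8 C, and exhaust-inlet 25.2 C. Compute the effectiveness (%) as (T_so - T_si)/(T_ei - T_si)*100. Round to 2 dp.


eff = (14.8-(-5.5))/(25.2-(-5.5))*100 = 66.12 %

66.12 %


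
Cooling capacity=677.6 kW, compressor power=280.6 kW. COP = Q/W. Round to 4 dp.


COP = 677.6 / 280.6 = 2.4148

2.4148


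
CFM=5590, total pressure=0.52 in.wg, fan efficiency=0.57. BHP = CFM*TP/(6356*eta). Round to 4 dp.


BHP = 5590 * 0.52 / (6356 * 0.57) = 0.8023 hp

0.8023 hp


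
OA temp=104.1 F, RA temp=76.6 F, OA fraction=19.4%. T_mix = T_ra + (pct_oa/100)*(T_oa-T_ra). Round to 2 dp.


T_mix = 76.6 + (19.4/100)*(104.1-76.6) = 81.94 F

81.94 F


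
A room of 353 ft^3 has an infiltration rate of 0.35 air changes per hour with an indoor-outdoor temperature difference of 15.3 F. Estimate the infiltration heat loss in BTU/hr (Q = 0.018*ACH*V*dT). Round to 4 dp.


Q = 0.018 * 0.35 * 353 * 15.3 = 34.0257 BTU/hr

34.0257 BTU/hr


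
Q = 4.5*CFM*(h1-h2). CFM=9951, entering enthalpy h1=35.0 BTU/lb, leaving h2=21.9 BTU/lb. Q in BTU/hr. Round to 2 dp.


Q = 4.5 * 9951 * (35.0 - 21.9) = 586611.45 BTU/hr

586611.45 BTU/hr


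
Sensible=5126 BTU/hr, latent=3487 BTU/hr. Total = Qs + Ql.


Qt = 5126 + 3487 = 8613 BTU/hr

8613 BTU/hr


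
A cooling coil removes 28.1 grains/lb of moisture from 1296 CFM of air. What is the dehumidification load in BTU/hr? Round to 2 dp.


Q = 0.68 * 1296 * 28.1 = 24763.97 BTU/hr

24763.97 BTU/hr


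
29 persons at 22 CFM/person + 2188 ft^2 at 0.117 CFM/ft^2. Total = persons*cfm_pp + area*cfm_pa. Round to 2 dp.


Total = 29*22 + 2188*0.117 = 894.00 CFM

894.00 CFM


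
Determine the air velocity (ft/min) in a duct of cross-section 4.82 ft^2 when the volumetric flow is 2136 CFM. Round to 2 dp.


V = 2136 / 4.82 = 443.15 ft/min

443.15 ft/min


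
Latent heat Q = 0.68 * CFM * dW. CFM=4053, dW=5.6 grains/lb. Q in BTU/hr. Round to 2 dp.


Q = 0.68 * 4053 * 5.6 = 15433.82 BTU/hr

15433.82 BTU/hr


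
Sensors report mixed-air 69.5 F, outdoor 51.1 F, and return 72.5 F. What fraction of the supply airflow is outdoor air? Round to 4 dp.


frac = (69.5 - 72.5) / (51.1 - 72.5) = 0.1402

0.1402


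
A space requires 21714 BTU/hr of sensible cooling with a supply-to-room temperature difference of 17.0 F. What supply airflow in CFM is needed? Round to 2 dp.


CFM = 21714 / (1.08 * 17.0) = 1182.68

1182.68 CFM


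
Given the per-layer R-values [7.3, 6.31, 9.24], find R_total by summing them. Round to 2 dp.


R_total = 7.3 + 6.31 + 9.24 = 22.85

22.85


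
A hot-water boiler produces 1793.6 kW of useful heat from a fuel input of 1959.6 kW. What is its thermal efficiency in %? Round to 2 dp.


eta = (1793.6/1959.6)*100 = 91.53 %

91.53 %


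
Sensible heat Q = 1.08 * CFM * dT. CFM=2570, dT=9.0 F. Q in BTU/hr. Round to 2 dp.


Q = 1.08 * 2570 * 9.0 = 24980.40 BTU/hr

24980.40 BTU/hr


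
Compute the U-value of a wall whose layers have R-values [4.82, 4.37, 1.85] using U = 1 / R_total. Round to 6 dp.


R_total = 4.82 + 4.37 + 1.85 = 11.04
U = 1/11.04 = 0.090580

0.090580


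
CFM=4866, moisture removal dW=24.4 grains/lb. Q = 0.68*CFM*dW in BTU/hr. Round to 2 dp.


Q = 0.68 * 4866 * 24.4 = 80736.67 BTU/hr

80736.67 BTU/hr


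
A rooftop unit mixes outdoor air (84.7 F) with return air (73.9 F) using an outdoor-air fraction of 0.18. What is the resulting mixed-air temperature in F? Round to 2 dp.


T_mix = 0.18*84.7 + 0.82*73.9 = 75.84 F

75.84 F


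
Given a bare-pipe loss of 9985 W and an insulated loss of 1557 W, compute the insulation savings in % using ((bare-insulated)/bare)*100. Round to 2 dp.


Savings = ((9985-1557)/9985)*100 = 84.41 %

84.41 %


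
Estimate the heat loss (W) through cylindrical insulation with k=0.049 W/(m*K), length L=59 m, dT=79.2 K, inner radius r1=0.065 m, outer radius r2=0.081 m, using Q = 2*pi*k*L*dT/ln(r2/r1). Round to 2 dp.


Q = 2*pi*0.049*59*79.2/ln(0.081/0.065) = 6537.45 W

6537.45 W


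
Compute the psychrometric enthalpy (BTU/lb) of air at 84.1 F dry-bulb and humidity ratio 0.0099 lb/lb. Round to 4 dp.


h = 0.24*84.1 + 0.0099*(1061+0.444*84.1) = 31.0576 BTU/lb

31.0576 BTU/lb


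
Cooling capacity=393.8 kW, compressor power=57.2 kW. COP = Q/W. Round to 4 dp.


COP = 393.8 / 57.2 = 6.8846

6.8846


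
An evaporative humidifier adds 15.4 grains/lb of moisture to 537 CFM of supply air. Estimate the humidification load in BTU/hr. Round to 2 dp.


Q = 0.68 * 537 * 15.4 = 5623.46 BTU/hr

5623.46 BTU/hr


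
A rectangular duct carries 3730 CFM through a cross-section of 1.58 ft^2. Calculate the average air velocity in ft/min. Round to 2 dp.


V = 3730 / 1.58 = 2360.76 ft/min

2360.76 ft/min


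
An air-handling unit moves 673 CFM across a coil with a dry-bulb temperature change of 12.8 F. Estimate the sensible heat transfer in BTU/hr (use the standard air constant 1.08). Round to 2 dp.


Q = 1.08 * 673 * 12.8 = 9303.55 BTU/hr

9303.55 BTU/hr


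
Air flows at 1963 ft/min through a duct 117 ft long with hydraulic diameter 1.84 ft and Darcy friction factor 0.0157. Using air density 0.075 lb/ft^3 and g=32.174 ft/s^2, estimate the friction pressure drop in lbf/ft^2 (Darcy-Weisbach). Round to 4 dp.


v_fps = 1963/60 = 32.7167 ft/s
dp = 0.0157*(117/1.84)*0.075*32.7167^2/(2*32.174) = 1.2455 lbf/ft^2

1.2455 lbf/ft^2


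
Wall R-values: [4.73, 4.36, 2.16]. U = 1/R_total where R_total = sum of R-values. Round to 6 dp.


R_total = 4.73 + 4.36 + 2.16 = 11.25
U = 1/11.25 = 0.088889

0.088889


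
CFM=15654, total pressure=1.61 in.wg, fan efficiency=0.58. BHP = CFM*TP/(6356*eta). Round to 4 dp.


BHP = 15654 * 1.61 / (6356 * 0.58) = 6.8366 hp

6.8366 hp


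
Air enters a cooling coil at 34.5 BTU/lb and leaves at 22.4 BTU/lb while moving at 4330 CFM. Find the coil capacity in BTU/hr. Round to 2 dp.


Q = 4.5 * 4330 * (34.5 - 22.4) = 235768.50 BTU/hr

235768.50 BTU/hr


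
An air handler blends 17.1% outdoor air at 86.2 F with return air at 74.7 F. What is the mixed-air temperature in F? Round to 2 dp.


T_mix = 74.7 + (17.1/100)*(86.2-74.7) = 76.67 F

76.67 F


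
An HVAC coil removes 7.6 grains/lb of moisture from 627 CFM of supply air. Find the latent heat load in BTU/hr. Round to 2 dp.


Q = 0.68 * 627 * 7.6 = 3240.34 BTU/hr

3240.34 BTU/hr


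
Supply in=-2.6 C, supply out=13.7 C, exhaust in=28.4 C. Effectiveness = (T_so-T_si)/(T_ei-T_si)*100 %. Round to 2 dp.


eff = (13.7-(-2.6))/(28.4-(-2.6))*100 = 52.58 %

52.58 %


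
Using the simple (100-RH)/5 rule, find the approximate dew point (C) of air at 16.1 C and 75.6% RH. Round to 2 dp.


Td = 16.1 - (100-75.6)/5 = 11.22 C

11.22 C


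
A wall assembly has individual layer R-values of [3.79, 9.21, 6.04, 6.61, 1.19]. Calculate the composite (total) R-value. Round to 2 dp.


R_total = 3.79 + 9.21 + 6.04 + 6.61 + 1.19 = 26.84

26.84


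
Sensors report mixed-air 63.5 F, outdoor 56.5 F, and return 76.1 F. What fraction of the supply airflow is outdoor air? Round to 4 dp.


frac = (63.5 - 76.1) / (56.5 - 76.1) = 0.6429

0.6429


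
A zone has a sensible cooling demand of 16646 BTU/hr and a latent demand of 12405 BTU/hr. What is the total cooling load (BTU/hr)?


Qt = 16646 + 12405 = 29051 BTU/hr

29051 BTU/hr


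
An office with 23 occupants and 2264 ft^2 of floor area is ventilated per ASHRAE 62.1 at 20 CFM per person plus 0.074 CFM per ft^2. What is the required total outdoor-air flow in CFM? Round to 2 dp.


Total = 23*20 + 2264*0.074 = 627.54 CFM

627.54 CFM


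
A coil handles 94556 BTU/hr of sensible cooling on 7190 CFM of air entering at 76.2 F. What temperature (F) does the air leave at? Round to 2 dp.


dT = 94556/(1.08*7190) = 12.1769
T_leave = 76.2 - 12.1769 = 64.02 F

64.02 F


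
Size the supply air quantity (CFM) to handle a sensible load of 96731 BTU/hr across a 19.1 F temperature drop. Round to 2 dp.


CFM = 96731 / (1.08 * 19.1) = 4689.31

4689.31 CFM


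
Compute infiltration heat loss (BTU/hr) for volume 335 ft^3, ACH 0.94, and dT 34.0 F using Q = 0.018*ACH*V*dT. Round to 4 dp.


Q = 0.018 * 0.94 * 335 * 34.0 = 192.7188 BTU/hr

192.7188 BTU/hr


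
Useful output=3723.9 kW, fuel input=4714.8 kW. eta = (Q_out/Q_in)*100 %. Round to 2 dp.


eta = (3723.9/4714.8)*100 = 78.98 %

78.98 %


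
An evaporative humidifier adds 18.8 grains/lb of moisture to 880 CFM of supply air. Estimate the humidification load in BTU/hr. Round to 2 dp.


Q = 0.68 * 880 * 18.8 = 11249.92 BTU/hr

11249.92 BTU/hr


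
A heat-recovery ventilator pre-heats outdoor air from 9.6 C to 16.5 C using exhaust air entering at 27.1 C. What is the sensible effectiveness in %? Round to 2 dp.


eff = (16.5-9.6)/(27.1-9.6)*100 = 39.43 %

39.43 %


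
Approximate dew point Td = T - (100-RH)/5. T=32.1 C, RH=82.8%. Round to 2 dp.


Td = 32.1 - (100-82.8)/5 = 28.66 C

28.66 C


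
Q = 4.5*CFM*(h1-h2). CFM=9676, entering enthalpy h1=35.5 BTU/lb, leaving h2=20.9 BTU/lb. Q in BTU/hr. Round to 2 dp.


Q = 4.5 * 9676 * (35.5 - 20.9) = 635713.20 BTU/hr

635713.20 BTU/hr


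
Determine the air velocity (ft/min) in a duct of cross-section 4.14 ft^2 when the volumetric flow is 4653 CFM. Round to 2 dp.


V = 4653 / 4.14 = 1123.91 ft/min

1123.91 ft/min


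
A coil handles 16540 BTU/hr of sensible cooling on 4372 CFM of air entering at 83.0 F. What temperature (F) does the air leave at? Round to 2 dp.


dT = 16540/(1.08*4372) = 3.5029
T_leave = 83.0 - 3.5029 = 79.50 F

79.50 F


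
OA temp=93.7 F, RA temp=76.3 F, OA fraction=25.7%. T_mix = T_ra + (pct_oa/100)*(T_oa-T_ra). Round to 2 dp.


T_mix = 76.3 + (25.7/100)*(93.7-76.3) = 80.77 F

80.77 F


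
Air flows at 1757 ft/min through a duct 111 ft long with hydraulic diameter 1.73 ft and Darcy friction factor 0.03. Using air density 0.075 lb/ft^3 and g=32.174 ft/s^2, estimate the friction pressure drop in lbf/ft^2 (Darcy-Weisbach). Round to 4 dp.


v_fps = 1757/60 = 29.2833 ft/s
dp = 0.03*(111/1.73)*0.075*29.2833^2/(2*32.174) = 1.9238 lbf/ft^2

1.9238 lbf/ft^2


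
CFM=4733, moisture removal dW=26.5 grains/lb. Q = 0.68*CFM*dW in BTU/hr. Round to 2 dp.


Q = 0.68 * 4733 * 26.5 = 85288.66 BTU/hr

85288.66 BTU/hr


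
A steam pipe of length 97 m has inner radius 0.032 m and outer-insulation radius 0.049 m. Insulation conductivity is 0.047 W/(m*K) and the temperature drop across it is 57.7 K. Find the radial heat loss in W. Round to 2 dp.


Q = 2*pi*0.047*97*57.7/ln(0.049/0.032) = 3879.09 W

3879.09 W


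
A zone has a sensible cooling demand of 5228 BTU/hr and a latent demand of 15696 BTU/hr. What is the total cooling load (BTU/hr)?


Qt = 5228 + 15696 = 20924 BTU/hr

20924 BTU/hr


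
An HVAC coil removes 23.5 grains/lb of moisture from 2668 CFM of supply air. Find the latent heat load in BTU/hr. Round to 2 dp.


Q = 0.68 * 2668 * 23.5 = 42634.64 BTU/hr

42634.64 BTU/hr


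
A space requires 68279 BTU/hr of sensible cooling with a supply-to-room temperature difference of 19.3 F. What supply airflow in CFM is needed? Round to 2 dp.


CFM = 68279 / (1.08 * 19.3) = 3275.71

3275.71 CFM


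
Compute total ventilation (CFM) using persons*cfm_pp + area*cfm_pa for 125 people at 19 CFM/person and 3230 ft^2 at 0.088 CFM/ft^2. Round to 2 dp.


Total = 125*19 + 3230*0.088 = 2659.24 CFM

2659.24 CFM


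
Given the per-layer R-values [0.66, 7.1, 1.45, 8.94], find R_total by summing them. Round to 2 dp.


R_total = 0.66 + 7.1 + 1.45 + 8.94 = 18.15

18.15


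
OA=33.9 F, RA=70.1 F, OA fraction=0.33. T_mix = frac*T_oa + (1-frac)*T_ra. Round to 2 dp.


T_mix = 0.33*33.9 + 0.67*70.1 = 58.15 F

58.15 F


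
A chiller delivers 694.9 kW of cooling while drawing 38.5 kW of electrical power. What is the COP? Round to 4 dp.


COP = 694.9 / 38.5 = 18.0494

18.0494


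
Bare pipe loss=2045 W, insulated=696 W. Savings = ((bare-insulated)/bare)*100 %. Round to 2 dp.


Savings = ((2045-696)/2045)*100 = 65.97 %

65.97 %
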